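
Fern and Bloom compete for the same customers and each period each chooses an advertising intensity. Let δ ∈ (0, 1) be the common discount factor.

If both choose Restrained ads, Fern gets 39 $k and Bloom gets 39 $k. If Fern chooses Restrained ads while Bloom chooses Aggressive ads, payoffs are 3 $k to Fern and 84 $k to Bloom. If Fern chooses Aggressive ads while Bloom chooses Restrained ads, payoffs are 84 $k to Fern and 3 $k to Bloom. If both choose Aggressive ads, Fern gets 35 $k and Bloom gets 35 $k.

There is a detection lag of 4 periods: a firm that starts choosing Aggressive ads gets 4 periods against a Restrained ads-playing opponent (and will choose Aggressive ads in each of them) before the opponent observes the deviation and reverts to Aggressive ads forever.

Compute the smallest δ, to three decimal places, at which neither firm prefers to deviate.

Deviating for the 4 undetected periods gains 84−39 = 45 per period over cooperation, then loses 39−35 = 4 per period forever once punishment starts.
Gain: 45(1 + δ + … + δ^3); loss: 4·δ^4/(1−δ).
No profitable deviation ⇔ 45(1−δ^4) ≤ 4·δ^4, i.e. δ^4 ≥ 45/(45+4) = 45/49.
Hence δ ≥ (45/49)^(1/4) ≈ 0.979.

0.979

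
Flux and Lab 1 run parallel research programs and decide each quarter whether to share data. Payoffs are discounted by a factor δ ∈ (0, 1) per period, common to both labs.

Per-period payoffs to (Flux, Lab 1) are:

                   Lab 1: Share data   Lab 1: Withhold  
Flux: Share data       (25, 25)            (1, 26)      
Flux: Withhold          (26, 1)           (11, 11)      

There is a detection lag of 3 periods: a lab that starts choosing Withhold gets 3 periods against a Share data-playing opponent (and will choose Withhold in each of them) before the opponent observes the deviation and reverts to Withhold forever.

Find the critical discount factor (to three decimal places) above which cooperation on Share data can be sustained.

0.405

The best deviation is to choose Withhold for all 3 undetected periods, earning 26 each, then 11 forever once detected.
Deviation value: 26(1−δ^3)/(1−δ) + 11δ^3/(1−δ); cooperation value: 25/(1−δ).
IC: 25 ≥ 26(1−δ^3) + 11δ^3 = 26 − 15δ^3.
So δ^3 ≥ 1/15, giving δ ≥ (1/15)^(1/3) ≈ 0.405.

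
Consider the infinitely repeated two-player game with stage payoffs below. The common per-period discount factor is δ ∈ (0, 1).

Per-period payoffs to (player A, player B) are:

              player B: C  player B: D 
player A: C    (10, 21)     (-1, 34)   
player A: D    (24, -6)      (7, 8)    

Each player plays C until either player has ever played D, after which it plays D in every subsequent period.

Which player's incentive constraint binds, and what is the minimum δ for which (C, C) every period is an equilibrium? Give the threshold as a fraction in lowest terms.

player A; δ ≥ 14/17

player A's threshold: (24−10)/(24−7) = 14/17.
player B's threshold: (34−21)/(34−8) = 1/2.
14/17 > 1/2, so player A binds and δ* = 14/17.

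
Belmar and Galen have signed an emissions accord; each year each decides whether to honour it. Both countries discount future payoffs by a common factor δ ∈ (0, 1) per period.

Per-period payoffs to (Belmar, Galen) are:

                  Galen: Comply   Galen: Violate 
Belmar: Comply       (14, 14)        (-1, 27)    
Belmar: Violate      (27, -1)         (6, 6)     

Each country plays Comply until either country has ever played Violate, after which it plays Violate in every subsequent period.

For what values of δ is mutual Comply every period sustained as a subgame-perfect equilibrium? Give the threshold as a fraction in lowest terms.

Cooperation forever yields 14 each period: 14/(1−δ).
Deviating yields 27 once, then 6 forever: 27 + 6δ/(1−δ).
No profitable deviation requires 14/(1−δ) ≥ 27 + 6δ/(1−δ).
Multiplying by (1−δ): 14 ≥ 27(1−δ) + 6δ = 27 − 21δ.
So 21δ ≥ 13, i.e. δ ≥ 13/21.

13/21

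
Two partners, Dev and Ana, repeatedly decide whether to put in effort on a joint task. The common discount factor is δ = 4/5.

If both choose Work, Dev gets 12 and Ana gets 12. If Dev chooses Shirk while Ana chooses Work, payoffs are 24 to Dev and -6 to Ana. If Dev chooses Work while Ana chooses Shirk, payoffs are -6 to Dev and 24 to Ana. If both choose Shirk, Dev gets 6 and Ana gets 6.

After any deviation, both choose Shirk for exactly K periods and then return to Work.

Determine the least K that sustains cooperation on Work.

4

IC: δ(1−δ^K)/(1−δ) ≥ (24−12)/(12−6) = 2.
With δ = 4/5: need 1 − δ^K ≥ 2·(1−4/5)/(4/5), i.e. δ^K ≤ 0.5000.
Since (4/5)^3 = 0.5120 and (4/5)^4 = 0.4096, the smallest such K is 4.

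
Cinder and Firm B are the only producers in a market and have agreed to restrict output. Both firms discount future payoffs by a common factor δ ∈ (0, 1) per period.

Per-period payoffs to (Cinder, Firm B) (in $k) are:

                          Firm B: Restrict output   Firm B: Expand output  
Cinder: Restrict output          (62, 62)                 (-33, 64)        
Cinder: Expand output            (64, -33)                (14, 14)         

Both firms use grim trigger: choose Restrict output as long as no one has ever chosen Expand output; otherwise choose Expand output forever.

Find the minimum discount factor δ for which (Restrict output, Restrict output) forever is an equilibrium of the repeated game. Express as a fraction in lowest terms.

One-period gain from deviating is 64 − 62 = 2. The loss is 62 − 14 = 48 in every subsequent period, with present value 48·δ/(1−δ).
Deviation is unprofitable when 48·δ/(1−δ) ≥ 2, i.e. δ/(1−δ) ≥ 1/24.
Equivalently δ ≥ 2/(2+48) = 1/25.

1/25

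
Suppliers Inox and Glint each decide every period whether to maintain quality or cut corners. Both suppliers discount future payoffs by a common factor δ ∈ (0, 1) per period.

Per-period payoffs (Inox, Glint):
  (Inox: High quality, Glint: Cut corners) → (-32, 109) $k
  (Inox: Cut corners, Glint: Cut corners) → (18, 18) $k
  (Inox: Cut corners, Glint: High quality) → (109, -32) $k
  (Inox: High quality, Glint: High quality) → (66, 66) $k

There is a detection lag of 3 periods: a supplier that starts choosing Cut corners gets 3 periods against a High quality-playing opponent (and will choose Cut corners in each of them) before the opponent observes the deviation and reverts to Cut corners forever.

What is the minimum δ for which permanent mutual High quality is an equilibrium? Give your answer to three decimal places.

The best deviation is to choose Cut corners for all 3 undetected periods, earning 109 each, then 18 forever once detected.
Deviation value: 109(1−δ^3)/(1−δ) + 18δ^3/(1−δ); cooperation value: 66/(1−δ).
IC: 66 ≥ 109(1−δ^3) + 18δ^3 = 109 − 91δ^3.
So δ^3 ≥ 43/91, giving δ ≥ (43/91)^(1/3) ≈ 0.779.

0.779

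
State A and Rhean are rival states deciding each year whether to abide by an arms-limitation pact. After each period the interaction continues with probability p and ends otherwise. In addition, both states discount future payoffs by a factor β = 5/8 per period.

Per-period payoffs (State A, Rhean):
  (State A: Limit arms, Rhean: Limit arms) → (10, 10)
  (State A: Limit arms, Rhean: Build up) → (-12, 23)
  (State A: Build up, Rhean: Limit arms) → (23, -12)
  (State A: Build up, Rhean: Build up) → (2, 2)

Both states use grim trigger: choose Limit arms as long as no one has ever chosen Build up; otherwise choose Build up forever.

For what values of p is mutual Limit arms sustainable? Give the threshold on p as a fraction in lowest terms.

104/105

With continuation probability p and discount β, the effective per-period discount factor is βp.
Grim-trigger IC: βp ≥ (23−10)/(23−2) = 13/21.
So p ≥ (13/21)/(5/8) = 104/105.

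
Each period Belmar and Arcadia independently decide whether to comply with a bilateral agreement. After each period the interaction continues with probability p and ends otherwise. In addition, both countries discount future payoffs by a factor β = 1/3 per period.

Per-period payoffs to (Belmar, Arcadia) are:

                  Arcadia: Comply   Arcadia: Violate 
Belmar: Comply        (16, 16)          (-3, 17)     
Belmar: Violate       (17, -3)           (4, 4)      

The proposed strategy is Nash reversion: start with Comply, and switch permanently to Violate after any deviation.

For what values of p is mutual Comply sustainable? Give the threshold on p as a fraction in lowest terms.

3/13

With continuation probability p and discount β, the effective per-period discount factor is βp.
Grim-trigger IC: βp ≥ (17−16)/(17−4) = 1/13.
So p ≥ (1/13)/(1/3) = 3/13.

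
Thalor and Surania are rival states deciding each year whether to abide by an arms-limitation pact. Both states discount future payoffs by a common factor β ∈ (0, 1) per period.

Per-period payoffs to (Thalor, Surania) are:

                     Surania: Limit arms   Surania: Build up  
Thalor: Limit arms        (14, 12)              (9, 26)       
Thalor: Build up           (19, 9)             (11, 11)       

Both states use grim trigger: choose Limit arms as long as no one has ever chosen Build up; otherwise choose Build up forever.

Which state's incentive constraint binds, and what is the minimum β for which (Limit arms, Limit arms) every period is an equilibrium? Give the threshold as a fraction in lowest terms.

For Thalor: deviation gain 19−14 = 5, per-period punishment loss 14−11 = 3. IC gives β ≥ 5/8.
For Surania: gain 14, loss 1 per period, so β ≥ 14/15.
The tighter constraint is Surania's, so cooperation needs β ≥ 14/15.

Surania; β ≥ 14/15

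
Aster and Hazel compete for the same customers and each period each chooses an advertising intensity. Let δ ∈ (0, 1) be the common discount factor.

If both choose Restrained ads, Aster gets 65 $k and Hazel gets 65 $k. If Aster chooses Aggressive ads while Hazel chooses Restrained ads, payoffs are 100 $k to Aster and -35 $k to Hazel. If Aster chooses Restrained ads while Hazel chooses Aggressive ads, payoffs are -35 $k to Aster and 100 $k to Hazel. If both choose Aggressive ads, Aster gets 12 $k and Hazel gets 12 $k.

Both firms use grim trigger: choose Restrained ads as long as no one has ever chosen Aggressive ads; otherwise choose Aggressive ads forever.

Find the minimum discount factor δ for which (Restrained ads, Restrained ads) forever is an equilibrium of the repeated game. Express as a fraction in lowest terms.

35/88

One-period gain from deviating is 100 − 65 = 35. The loss is 65 − 12 = 53 in every subsequent period, with present value 53·δ/(1−δ).
Deviation is unprofitable when 53·δ/(1−δ) ≥ 35, i.e. δ/(1−δ) ≥ 35/53.
Equivalently δ ≥ 35/(35+53) = 35/88.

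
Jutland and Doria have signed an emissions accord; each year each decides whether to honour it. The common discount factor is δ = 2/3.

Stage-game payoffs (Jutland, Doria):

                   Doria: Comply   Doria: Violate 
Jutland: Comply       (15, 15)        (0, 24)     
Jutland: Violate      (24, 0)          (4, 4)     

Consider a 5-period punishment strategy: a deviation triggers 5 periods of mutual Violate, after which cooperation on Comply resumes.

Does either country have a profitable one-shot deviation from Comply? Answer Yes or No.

Comparing payoff streams over the 6 periods until play realigns: cooperate → 15(1+δ+…+δ^5); deviate → 24 + 4(δ+…+δ^5).
Cooperation is sustained iff (15−4)(δ+…+δ^5) ≥ 24−15.
δ+…+δ^5 = 2/3·(1−(2/3)^5)/(1−2/3) = 1.7366, and (24−15)/(15−4) = 0.8182.
1.7366 ≥ 0.8182, so cooperation is sustainable.

No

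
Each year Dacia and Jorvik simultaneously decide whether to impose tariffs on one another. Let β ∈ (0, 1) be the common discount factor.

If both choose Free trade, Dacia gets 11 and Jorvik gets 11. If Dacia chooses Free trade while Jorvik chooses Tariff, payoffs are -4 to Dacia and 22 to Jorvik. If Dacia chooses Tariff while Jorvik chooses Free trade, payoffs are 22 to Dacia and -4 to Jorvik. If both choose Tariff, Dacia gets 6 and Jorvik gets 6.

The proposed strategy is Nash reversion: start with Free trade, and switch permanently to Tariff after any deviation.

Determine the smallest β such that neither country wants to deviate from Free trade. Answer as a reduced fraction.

11/16

Cooperation forever yields 11 each period: 11/(1−β).
Deviating yields 22 once, then 6 forever: 22 + 6β/(1−β).
No profitable deviation requires 11/(1−β) ≥ 22 + 6β/(1−β).
Multiplying by (1−β): 11 ≥ 22(1−β) + 6β = 22 − 16β.
So 16β ≥ 11, i.e. β ≥ 11/16.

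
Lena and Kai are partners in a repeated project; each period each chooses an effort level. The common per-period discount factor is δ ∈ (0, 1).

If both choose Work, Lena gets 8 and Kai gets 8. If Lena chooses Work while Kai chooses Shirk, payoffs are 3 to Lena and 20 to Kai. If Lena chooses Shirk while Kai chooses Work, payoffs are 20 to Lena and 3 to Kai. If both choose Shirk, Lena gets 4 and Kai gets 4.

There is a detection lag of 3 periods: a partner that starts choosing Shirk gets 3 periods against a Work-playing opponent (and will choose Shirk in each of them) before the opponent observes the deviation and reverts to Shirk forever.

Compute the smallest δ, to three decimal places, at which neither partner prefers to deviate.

0.909

The best deviation is to choose Shirk for all 3 undetected periods, earning 20 each, then 4 forever once detected.
Deviation value: 20(1−δ^3)/(1−δ) + 4δ^3/(1−δ); cooperation value: 8/(1−δ).
IC: 8 ≥ 20(1−δ^3) + 4δ^3 = 20 − 16δ^3.
So δ^3 ≥ 12/16 = 3/4, giving δ ≥ (3/4)^(1/3) ≈ 0.909.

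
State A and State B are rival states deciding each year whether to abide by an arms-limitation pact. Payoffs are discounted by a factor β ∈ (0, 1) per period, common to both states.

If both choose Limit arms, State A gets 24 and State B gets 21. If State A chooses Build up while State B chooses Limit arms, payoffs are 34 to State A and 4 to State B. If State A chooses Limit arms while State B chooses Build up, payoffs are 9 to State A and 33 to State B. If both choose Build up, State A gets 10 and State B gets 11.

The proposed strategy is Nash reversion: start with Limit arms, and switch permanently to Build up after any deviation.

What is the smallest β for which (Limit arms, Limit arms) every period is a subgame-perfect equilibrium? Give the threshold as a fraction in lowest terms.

State A: cooperation gives 24 each period; deviation gives 34 once then 10 forever.
  24/(1−β) ≥ 34 + 10β/(1−β) ⇒ β ≥ 10/24 = 5/12.
State B: cooperation gives 21 each period; deviation gives 33 once then 11 forever.
  β ≥ 12/22 = 6/11.
Both must hold, so the binding constraint is State B's: β ≥ 6/11.

6/11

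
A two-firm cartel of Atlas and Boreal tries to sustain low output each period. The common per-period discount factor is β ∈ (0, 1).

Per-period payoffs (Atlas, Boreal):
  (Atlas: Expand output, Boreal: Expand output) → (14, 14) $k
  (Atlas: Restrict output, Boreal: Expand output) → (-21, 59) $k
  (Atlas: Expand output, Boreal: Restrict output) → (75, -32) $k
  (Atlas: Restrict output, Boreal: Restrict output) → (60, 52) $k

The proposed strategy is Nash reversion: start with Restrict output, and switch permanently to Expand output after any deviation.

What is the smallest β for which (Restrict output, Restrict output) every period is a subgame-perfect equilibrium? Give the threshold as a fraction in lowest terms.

Atlas's threshold: (75−60)/(75−14) = 15/61.
Boreal's threshold: (59−52)/(59−14) = 7/45.
15/61 > 7/45, so Atlas binds and β* = 15/61.

15/61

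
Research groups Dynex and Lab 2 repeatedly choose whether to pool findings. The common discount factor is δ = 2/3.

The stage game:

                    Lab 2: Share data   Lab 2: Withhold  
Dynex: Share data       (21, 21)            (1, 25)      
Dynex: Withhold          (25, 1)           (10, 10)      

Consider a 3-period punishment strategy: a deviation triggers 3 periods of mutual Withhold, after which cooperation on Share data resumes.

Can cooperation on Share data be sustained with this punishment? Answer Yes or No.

A one-shot deviation gives 25 now, then 10 for 3 periods, then back to 21.
Gain from deviating: (25−21) today; loss: (21−10) in each of the next 3 periods.
No-deviation condition: (21−10)(δ+…+δ^3) ≥ 25−21, i.e. δ+…+δ^3 ≥ 4/11.
At δ = 2/3: δ+…+δ^3 = 1.4074 ≥ 0.3636.
So cooperation is sustainable.

Yes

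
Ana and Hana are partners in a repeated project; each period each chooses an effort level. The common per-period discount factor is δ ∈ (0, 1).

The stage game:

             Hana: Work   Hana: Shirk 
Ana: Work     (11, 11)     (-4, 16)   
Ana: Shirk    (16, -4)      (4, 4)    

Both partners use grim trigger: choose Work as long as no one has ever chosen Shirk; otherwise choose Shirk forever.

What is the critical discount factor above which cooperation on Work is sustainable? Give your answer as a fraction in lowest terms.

Under grim trigger the critical discount factor is (T−C)/(T−P) with T = 16, C = 11, P = 4.
δ* = (16−11)/(16−4) = 5/12.

5/12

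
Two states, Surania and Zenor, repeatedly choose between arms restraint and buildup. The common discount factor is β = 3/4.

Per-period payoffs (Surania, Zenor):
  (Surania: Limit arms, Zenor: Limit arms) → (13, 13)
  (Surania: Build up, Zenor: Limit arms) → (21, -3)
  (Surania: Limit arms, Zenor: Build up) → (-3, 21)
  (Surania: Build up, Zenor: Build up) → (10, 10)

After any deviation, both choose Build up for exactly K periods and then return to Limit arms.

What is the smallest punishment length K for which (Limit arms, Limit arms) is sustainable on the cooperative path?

Need Σ_{k=1}^{K} β^k ≥ (21−13)/(13−10) = 2.6667 at β = 3/4.
At K = 7 the sum is 2.5995 < 2.6667; at K = 8 it is 2.6997 ≥ 2.6667.
So the minimum punishment length is K = 8.

8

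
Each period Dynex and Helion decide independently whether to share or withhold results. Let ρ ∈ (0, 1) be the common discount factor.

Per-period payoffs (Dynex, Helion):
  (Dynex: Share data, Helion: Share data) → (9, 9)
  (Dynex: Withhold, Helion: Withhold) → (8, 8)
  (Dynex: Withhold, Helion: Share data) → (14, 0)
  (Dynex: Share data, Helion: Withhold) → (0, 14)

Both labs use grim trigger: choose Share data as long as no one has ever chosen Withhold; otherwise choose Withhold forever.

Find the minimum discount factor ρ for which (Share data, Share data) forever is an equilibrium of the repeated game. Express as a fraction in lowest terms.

5/6

One-period gain from deviating is 14 − 9 = 5. The loss is 9 − 8 = 1 in every subsequent period, with present value 1·ρ/(1−ρ).
Deviation is unprofitable when 1·ρ/(1−ρ) ≥ 5, i.e. ρ/(1−ρ) ≥ 5.
Equivalently ρ ≥ 5/(5+1) = 5/6.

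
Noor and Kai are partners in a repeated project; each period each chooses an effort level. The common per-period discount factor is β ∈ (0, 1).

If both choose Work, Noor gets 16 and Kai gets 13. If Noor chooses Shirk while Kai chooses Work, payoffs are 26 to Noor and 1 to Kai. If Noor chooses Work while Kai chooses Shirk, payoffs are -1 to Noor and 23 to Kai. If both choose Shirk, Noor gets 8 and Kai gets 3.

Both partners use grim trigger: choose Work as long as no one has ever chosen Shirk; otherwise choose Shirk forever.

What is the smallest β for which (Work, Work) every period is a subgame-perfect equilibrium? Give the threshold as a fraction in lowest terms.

Noor's threshold: (26−16)/(26−8) = 5/9.
Kai's threshold: (23−13)/(23−3) = 1/2.
5/9 > 1/2, so Noor binds and β* = 5/9.

5/9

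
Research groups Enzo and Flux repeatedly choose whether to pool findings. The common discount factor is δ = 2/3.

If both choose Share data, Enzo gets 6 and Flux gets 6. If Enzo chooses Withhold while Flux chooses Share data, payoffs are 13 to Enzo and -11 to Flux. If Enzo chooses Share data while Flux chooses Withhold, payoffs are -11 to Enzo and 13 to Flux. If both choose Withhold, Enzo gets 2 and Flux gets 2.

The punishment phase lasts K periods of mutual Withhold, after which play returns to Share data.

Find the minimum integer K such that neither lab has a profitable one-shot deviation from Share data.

IC: δ(1−δ^K)/(1−δ) ≥ (13−6)/(6−2) = 7/4.
With δ = 2/3: need 1 − δ^K ≥ 7/4·(1−2/3)/(2/3), i.e. δ^K ≤ 0.1250.
Since (2/3)^5 = 0.1317 and (2/3)^6 = 0.0878, the smallest such K is 6.

6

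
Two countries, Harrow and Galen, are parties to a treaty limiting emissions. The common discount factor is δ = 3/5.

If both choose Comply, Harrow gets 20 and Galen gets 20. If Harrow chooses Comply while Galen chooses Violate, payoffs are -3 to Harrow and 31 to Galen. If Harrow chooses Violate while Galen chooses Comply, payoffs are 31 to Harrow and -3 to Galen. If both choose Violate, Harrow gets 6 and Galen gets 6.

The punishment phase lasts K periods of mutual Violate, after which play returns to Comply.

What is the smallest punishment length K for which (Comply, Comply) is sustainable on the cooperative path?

IC: δ(1−δ^K)/(1−δ) ≥ (31−20)/(20−6) = 11/14.
With δ = 3/5: need 1 − δ^K ≥ 11/14·(1−3/5)/(3/5), i.e. δ^K ≤ 0.4762.
Since (3/5)^1 = 0.6000 and (3/5)^2 = 0.3600, the smallest such K is 2.

2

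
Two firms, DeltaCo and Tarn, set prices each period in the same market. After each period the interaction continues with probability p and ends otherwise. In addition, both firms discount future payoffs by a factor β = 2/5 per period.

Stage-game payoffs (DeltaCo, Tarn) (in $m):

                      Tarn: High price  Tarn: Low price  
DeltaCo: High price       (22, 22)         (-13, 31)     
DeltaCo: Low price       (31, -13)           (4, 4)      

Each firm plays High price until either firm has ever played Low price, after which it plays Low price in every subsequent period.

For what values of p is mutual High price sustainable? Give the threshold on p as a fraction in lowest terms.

Expected continuation weight on next period's payoff is β·p = 2/5·p, which plays the role of the discount factor.
Cooperation requires 2/5·p ≥ (31−22)/(31−4) = 1/3, hence p ≥ 5/6.

5/6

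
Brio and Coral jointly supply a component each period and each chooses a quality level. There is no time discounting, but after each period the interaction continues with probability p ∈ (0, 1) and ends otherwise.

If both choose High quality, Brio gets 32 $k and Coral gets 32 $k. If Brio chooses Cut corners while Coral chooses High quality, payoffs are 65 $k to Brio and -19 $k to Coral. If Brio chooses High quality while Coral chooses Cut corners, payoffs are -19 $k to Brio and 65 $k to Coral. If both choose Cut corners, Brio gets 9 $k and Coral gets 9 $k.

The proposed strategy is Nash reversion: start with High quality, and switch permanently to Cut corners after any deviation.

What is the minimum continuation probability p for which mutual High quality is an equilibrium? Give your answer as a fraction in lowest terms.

33/56

Expected cooperation value is 32 + p·32 + p²·32 + … = 32/(1−p); deviation gives 65 + p·9/(1−p).
32 ≥ 65(1−p) + 9p ⇒ 56p ≥ 33 ⇒ p ≥ 33/56.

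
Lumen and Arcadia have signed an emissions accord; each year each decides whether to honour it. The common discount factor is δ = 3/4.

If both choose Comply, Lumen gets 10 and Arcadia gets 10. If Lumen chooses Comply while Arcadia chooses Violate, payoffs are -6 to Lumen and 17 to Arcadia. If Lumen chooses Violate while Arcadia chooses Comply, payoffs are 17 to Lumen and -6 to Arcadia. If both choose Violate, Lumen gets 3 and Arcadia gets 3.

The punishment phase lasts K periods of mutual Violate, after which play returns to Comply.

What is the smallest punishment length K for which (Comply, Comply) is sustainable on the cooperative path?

2

No profitable deviation requires (10−3)(δ+…+δ^K) ≥ 17−10, i.e. δ+…+δ^K ≥ 1 ≈ 1.0000.
With δ = 3/4, the partial sums are K=1: 0.7500, K=2: 1.3125.
K = 2 is the first length at which the sum reaches 1.0000.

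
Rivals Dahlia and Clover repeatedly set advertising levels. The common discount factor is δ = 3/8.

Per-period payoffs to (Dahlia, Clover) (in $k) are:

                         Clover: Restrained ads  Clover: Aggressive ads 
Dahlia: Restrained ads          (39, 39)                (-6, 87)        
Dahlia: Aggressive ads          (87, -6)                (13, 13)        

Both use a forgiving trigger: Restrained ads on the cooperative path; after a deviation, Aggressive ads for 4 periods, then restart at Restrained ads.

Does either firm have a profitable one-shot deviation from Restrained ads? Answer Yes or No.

Yes

IC: δ+…+δ^4 ≥ (87−39)/(39−13) = 24/13.
At δ = 3/8: partial sum = 0.5881 < 1.8462. Cooperation not sustainable.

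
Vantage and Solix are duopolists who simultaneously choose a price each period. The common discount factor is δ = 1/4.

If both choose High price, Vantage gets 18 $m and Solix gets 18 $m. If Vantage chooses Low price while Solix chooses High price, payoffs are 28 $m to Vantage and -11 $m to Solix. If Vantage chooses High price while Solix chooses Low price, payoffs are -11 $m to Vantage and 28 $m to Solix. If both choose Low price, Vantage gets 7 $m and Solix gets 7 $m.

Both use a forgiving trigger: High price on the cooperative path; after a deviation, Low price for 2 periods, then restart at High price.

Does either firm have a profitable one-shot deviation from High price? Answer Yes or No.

Yes

IC: δ+…+δ^2 ≥ (28−18)/(18−7) = 10/11.
At δ = 1/4: partial sum = 0.3125 < 0.9091. Cooperation not sustainable.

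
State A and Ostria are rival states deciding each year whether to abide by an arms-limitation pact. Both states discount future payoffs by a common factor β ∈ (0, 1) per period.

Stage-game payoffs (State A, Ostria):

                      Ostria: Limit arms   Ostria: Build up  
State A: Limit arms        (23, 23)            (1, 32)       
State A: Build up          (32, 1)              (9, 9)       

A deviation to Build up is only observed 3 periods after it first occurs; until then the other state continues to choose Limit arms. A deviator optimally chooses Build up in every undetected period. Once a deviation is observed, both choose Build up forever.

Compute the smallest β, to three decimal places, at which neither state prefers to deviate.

The best deviation is to choose Build up for all 3 undetected periods, earning 32 each, then 9 forever once detected.
Deviation value: 32(1−β^3)/(1−β) + 9β^3/(1−β); cooperation value: 23/(1−β).
IC: 23 ≥ 32(1−β^3) + 9β^3 = 32 − 23β^3.
So β^3 ≥ 9/23, giving β ≥ (9/23)^(1/3) ≈ 0.731.

0.731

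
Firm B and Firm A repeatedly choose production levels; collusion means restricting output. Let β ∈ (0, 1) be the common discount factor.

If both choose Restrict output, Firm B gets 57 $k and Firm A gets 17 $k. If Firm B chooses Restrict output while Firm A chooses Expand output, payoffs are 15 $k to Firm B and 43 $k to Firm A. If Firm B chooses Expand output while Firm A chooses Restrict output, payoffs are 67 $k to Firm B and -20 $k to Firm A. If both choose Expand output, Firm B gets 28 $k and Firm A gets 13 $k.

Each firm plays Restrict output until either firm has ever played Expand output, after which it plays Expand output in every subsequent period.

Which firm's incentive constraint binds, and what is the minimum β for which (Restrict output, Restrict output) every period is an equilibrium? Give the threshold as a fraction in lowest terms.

Firm B: cooperation gives 57 each period; deviation gives 67 once then 28 forever.
  57/(1−β) ≥ 67 + 28β/(1−β) ⇒ β ≥ 10/39.
Firm A: cooperation gives 17 each period; deviation gives 43 once then 13 forever.
  β ≥ 26/30 = 13/15.
Both must hold, so the binding constraint is Firm A's: β ≥ 13/15.

Firm A; β ≥ 13/15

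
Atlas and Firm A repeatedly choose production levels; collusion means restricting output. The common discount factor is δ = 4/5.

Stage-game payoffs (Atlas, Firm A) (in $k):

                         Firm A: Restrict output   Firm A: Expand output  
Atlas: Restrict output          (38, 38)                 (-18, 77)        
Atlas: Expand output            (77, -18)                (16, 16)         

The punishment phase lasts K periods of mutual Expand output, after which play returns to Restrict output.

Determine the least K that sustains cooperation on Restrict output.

3

IC: δ(1−δ^K)/(1−δ) ≥ (77−38)/(38−16) = 39/22.
With δ = 4/5: need 1 − δ^K ≥ 39/22·(1−4/5)/(4/5), i.e. δ^K ≤ 0.5568.
Since (4/5)^2 = 0.6400 and (4/5)^3 = 0.5120, the smallest such K is 3.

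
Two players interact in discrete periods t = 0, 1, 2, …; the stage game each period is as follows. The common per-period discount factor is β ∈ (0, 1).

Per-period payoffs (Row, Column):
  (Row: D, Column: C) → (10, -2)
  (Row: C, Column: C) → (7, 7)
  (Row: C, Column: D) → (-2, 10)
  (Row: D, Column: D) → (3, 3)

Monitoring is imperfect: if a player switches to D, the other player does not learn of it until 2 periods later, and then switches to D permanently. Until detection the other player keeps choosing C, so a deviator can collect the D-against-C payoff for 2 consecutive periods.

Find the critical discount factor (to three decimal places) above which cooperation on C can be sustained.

0.655

A deviator earns 10 for 2 periods, then 3 forever; cooperating earns 7 forever. Multiplying the IC by (1−β):
7 ≥ 10(1−β^2) + 3β^2, so 7·β^2 ≥ 3 and β^2 ≥ 3/7.
β ≥ (3/7)^(1/2) ≈ 0.655.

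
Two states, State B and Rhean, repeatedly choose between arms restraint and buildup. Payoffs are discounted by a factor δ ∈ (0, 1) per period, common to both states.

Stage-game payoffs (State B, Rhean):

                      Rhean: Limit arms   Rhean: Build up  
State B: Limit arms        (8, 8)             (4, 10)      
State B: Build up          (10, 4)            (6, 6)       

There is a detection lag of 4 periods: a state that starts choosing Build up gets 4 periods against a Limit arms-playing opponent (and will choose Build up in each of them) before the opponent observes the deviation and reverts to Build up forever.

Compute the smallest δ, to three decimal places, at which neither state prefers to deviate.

A deviator earns 10 for 4 periods, then 6 forever; cooperating earns 8 forever. Multiplying the IC by (1−δ):
8 ≥ 10(1−δ^4) + 6δ^4, so 4·δ^4 ≥ 2 and δ^4 ≥ 1/2.
δ ≥ (1/2)^(1/4) ≈ 0.841.

0.841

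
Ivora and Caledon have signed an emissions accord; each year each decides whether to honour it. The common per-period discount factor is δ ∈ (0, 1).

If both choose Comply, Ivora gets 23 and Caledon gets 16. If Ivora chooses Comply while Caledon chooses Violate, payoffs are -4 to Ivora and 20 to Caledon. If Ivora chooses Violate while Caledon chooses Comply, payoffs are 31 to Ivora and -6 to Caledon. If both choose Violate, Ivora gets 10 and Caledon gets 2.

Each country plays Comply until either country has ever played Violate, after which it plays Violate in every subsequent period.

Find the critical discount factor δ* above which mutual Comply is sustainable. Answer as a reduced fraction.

Ivora's threshold: (31−23)/(31−10) = 8/21.
Caledon's threshold: (20−16)/(20−2) = 2/9.
8/21 > 2/9, so Ivora binds and δ* = 8/21.

8/21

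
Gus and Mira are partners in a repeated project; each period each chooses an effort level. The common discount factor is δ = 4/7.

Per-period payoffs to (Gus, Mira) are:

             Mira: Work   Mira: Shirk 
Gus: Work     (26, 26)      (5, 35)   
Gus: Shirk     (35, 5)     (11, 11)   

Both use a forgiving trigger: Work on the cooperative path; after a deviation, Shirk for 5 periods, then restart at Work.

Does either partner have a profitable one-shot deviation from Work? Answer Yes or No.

A one-shot deviation gives 35 now, then 11 for 5 periods, then back to 26.
Gain from deviating: (35−26) today; loss: (26−11) in each of the next 5 periods.
No-deviation condition: (26−11)(δ+…+δ^5) ≥ 35−26, i.e. δ+…+δ^5 ≥ 3/5.
At δ = 4/7: δ+…+δ^5 = 1.2521 ≥ 0.6000.
So cooperation is sustainable.

No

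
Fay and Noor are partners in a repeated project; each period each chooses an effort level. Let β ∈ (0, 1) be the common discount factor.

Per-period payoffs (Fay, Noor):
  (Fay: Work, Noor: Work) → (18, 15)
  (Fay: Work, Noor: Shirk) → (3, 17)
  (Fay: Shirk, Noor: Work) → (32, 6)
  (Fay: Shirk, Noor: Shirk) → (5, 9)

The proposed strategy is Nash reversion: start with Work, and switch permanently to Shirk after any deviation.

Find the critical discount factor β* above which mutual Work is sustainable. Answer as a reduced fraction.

Fay: cooperation gives 18 each period; deviation gives 32 once then 5 forever.
  18/(1−β) ≥ 32 + 5β/(1−β) ⇒ β ≥ 14/27.
Noor: cooperation gives 15 each period; deviation gives 17 once then 9 forever.
  β ≥ 2/8 = 1/4.
Both must hold, so the binding constraint is Fay's: β ≥ 14/27.

14/27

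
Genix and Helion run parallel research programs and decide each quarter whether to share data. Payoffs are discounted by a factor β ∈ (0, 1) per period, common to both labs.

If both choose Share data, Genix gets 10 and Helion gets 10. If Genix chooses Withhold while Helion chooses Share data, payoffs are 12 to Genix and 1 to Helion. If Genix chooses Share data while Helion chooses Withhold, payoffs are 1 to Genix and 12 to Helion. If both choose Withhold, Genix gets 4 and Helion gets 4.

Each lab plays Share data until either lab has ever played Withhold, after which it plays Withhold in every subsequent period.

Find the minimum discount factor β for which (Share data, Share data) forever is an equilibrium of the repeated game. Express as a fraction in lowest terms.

One-period gain from deviating is 12 − 10 = 2. The loss is 10 − 4 = 6 in every subsequent period, with present value 6·β/(1−β).
Deviation is unprofitable when 6·β/(1−β) ≥ 2, i.e. β/(1−β) ≥ 1/3.
Equivalently β ≥ 2/(2+6) = 1/4.

1/4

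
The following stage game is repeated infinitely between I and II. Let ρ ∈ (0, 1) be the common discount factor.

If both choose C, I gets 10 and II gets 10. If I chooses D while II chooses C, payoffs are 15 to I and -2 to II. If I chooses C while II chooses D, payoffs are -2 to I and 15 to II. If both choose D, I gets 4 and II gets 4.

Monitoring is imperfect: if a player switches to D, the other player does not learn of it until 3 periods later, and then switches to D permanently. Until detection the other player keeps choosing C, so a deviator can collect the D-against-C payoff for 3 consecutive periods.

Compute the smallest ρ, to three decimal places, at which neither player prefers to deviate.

0.769

Deviating for the 3 undetected periods gains 15−10 = 5 per period over cooperation, then loses 10−4 = 6 per period forever once punishment starts.
Gain: 5(1 + ρ + … + ρ^2); loss: 6·ρ^3/(1−ρ).
No profitable deviation ⇔ 5(1−ρ^3) ≤ 6·ρ^3, i.e. ρ^3 ≥ 5/(5+6) = 5/11.
Hence ρ ≥ (5/11)^(1/3) ≈ 0.769.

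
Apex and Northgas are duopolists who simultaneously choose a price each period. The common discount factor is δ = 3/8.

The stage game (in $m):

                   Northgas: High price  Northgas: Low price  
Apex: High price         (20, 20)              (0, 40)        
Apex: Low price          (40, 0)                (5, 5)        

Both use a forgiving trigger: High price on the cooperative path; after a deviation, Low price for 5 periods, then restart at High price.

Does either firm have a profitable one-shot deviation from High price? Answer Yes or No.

IC: δ+…+δ^5 ≥ (40−20)/(20−5) = 4/3.
At δ = 3/8: partial sum = 0.5956 < 1.3333. Cooperation not sustainable.

Yes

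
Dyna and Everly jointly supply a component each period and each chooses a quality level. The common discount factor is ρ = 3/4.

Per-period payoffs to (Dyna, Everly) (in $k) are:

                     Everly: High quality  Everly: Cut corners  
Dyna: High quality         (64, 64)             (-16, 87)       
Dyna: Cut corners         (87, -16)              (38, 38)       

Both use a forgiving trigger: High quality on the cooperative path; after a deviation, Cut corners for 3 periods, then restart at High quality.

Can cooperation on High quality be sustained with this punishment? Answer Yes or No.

Yes

IC: ρ+…+ρ^3 ≥ (87−64)/(64−38) = 23/26.
At ρ = 3/4: partial sum = 1.7344 ≥ 0.8846. Cooperation sustainable.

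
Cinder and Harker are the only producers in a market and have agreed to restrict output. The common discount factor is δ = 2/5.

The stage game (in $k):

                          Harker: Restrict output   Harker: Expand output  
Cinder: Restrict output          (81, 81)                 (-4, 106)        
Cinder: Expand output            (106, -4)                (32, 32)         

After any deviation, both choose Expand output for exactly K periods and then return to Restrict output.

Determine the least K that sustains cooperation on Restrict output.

IC: δ(1−δ^K)/(1−δ) ≥ (106−81)/(81−32) = 25/49.
With δ = 2/5: need 1 − δ^K ≥ 25/49·(1−2/5)/(2/5), i.e. δ^K ≤ 0.2347.
Since (2/5)^1 = 0.4000 and (2/5)^2 = 0.1600, the smallest such K is 2.

2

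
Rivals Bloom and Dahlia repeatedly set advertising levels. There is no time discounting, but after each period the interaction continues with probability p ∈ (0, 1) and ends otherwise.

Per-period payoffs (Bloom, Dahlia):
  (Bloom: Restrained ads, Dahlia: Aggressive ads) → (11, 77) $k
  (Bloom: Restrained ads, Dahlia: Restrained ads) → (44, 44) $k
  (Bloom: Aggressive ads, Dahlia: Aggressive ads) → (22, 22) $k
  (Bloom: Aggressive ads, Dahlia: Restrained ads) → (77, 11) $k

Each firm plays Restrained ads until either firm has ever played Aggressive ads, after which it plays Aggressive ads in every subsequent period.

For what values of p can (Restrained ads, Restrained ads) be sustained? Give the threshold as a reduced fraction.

3/5

With no time discounting, the continuation probability p plays the role of the discount factor.
Grim-trigger IC: 44/(1−p) ≥ 77 + 22p/(1−p) ⇒ p ≥ (77−44)/(77−22) = 3/5.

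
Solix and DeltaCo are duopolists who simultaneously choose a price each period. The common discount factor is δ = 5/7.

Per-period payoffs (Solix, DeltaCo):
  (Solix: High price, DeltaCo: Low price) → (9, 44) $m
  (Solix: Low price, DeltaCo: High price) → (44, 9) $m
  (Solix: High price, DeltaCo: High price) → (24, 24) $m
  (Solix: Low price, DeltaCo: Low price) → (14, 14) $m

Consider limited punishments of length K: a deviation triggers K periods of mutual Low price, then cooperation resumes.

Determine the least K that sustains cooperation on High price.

IC: δ(1−δ^K)/(1−δ) ≥ (44−24)/(24−14) = 2.
With δ = 5/7: need 1 − δ^K ≥ 2·(1−5/7)/(5/7), i.e. δ^K ≤ 0.2000.
Since (5/7)^4 = 0.2603 and (5/7)^5 = 0.1859, the smallest such K is 5.

5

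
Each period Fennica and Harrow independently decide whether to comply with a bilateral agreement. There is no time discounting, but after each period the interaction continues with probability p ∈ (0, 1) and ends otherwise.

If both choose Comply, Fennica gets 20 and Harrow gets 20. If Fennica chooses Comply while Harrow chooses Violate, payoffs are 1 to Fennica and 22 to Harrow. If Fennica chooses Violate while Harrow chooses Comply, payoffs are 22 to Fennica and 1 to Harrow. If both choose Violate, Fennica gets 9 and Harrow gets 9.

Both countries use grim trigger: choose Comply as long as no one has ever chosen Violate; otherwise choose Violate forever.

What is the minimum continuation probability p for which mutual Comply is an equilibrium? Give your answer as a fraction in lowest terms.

With no time discounting, the continuation probability p plays the role of the discount factor.
Grim-trigger IC: 20/(1−p) ≥ 22 + 9p/(1−p) ⇒ p ≥ (22−20)/(22−9) = 2/13.

2/13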